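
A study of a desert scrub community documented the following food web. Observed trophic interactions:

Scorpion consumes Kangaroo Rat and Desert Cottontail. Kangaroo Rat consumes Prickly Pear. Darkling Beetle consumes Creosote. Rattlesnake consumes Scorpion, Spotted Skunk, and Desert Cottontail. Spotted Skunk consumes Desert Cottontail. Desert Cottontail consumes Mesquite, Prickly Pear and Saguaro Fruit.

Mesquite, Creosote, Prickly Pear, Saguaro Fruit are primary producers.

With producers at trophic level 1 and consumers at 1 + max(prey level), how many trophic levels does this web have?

Producers (level 1): Mesquite, Creosote, Prickly Pear, Saguaro Fruit.
Mesquite → Desert Cottontail → Spotted Skunk → Rattlesnake gives Rattlesnake level 4.
No species has a prey at level 4, so no species reaches level 5.

4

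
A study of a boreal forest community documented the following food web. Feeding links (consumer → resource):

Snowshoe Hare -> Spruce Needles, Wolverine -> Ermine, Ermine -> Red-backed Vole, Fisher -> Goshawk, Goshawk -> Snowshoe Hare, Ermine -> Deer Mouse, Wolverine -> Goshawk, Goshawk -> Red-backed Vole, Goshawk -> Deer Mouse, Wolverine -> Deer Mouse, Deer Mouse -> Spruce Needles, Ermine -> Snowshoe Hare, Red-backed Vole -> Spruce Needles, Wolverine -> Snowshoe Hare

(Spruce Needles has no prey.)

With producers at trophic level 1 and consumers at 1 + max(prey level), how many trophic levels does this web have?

4

Producers (level 1): Spruce Needles.
Spruce Needles → Snowshoe Hare → Goshawk → Fisher gives Fisher level 4.
No species has a prey at level 4, so no species reaches level 5.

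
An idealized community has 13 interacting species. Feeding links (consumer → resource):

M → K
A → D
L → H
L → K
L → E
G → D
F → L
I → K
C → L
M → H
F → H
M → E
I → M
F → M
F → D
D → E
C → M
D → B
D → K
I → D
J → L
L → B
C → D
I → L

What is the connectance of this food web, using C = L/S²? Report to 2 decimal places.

C = 0.14

The web has S = 13 species and L = 24 feeding links.
C = L / S² = 24 / 169 = 0.1420 ≈ 0.14.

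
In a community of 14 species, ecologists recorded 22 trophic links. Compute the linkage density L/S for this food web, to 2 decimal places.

L/S = 1.57

There are L = 22 links among S = 14 species.
L/S = 22/14 = 1.5714 ≈ 1.57.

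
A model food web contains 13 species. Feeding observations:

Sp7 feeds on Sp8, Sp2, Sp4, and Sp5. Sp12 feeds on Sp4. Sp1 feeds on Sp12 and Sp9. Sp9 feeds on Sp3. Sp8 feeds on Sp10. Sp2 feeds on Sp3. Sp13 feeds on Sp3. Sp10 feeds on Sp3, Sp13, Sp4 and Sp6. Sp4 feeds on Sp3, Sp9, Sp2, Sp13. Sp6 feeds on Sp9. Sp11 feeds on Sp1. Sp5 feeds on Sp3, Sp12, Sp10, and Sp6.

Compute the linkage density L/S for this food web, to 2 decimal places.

L/S = 1.92

There are L = 25 links among S = 13 species.
L/S = 25/13 = 1.9231 ≈ 1.92.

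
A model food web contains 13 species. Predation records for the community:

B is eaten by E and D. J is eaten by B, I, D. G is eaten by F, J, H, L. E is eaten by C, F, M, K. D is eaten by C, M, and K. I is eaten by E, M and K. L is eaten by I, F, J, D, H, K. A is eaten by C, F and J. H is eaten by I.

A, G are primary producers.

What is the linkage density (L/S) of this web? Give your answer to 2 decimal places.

L/S = 2.23

There are L = 29 links among S = 13 species.
L/S = 29/13 = 2.2308 ≈ 2.23.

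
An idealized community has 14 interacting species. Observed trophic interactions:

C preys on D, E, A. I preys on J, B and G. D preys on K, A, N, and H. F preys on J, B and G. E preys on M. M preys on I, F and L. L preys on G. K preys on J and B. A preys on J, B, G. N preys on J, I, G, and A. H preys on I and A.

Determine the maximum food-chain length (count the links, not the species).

4 links

One longest chain: J → A → N → D → C.
It has 5 species and 4 links.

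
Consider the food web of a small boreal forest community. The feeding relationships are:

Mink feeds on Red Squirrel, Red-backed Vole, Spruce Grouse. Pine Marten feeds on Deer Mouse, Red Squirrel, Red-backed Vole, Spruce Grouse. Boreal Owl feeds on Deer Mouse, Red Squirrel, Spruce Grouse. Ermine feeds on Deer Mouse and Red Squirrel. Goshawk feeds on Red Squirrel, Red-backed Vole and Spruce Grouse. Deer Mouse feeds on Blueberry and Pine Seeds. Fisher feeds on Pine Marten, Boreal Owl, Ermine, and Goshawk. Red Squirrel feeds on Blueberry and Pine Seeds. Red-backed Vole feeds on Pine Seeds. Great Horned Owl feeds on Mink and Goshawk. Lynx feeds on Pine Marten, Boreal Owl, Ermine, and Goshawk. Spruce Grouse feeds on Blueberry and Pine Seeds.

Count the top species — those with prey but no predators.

Top species (has prey, but nothing eats it): Great Horned Owl, Fisher, Lynx.
Count: 3.

3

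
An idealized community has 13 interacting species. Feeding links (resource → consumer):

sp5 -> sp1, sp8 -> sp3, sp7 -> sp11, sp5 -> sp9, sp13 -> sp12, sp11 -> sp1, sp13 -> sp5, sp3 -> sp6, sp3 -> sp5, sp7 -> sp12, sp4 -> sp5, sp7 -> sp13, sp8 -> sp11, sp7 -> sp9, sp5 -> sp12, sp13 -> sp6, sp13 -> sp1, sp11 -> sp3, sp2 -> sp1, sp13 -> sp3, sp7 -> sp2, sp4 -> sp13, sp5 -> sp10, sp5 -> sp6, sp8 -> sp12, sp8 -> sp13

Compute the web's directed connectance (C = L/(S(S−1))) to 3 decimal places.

The web has S = 13 species and L = 26 feeding links.
C = L / (S(S−1)) = 26 / 156 = 0.1667 ≈ 0.167.

C = 0.167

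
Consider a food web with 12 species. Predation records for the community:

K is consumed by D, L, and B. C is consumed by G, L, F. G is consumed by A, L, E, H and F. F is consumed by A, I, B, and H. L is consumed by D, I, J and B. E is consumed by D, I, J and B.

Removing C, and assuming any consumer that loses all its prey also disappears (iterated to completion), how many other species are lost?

5

Remove C.
Round 1: G (all prey gone) → extinct.
Round 2: E (all prey gone), F (all prey gone) → extinct.
Round 3: H (all prey gone), A (all prey gone) → extinct.
No further losses. Total secondary extinctions: 5.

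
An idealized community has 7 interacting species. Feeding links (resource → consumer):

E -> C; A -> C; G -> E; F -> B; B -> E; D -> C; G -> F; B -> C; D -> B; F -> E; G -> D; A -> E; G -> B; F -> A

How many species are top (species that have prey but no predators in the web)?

1

Top species (has prey, but nothing eats it): C.
Count: 1.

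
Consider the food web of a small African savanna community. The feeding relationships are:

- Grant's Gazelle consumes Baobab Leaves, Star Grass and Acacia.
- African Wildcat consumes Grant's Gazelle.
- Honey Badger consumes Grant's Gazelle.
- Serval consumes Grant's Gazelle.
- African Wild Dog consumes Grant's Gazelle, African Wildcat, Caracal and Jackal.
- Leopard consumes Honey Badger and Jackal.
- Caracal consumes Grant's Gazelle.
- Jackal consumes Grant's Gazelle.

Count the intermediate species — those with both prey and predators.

Intermediate species (has both prey and predators): Grant's Gazelle, Honey Badger, Caracal, Jackal, African Wildcat.
Count: 5.

5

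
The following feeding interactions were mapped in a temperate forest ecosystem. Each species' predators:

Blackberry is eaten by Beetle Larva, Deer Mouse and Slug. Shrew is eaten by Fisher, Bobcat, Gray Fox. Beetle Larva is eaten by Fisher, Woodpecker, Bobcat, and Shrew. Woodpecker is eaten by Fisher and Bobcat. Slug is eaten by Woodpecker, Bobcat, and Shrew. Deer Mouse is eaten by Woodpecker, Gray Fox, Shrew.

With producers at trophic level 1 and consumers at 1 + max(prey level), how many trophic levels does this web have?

Producers (level 1): Blackberry.
Blackberry → Slug → Shrew → Gray Fox gives Gray Fox level 4.
No species has a prey at level 4, so no species reaches level 5.

4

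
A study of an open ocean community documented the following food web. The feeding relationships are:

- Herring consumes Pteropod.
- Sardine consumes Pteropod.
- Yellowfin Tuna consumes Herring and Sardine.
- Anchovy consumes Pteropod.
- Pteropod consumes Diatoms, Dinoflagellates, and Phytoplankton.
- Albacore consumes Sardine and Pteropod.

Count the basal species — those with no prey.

3

Basal species (no prey listed): Dinoflagellates, Phytoplankton, Diatoms.
Count: 3.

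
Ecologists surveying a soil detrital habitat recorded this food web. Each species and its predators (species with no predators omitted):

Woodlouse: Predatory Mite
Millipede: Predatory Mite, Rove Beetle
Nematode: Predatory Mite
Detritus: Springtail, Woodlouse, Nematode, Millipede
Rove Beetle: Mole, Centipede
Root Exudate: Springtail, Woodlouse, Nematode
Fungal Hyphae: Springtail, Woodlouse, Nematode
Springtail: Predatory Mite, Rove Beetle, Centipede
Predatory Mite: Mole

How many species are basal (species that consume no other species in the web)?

Basal species (no prey listed): Fungal Hyphae, Detritus, Root Exudate.
Count: 3.

3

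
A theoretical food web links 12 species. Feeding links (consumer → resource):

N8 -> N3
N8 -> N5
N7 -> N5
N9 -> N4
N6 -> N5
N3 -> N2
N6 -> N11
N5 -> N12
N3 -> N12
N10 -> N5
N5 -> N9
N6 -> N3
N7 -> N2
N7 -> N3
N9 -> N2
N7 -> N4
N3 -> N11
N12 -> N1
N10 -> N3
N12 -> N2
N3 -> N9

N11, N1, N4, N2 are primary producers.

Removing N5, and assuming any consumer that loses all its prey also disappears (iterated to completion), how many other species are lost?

Remove N5.
Every predator of it retains at least one other prey: N7 still has N4, N2, N3; N8 still has N3; N10 still has N3; N6 still has N11, N3.
No consumer loses all prey, so no secondary extinctions occur.

0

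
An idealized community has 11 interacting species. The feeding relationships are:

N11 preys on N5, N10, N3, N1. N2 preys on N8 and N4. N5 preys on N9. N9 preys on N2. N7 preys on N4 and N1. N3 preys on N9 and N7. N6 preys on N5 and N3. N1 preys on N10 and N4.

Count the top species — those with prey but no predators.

2

Top species (has prey, but nothing eats it): N11, N6.
Count: 2.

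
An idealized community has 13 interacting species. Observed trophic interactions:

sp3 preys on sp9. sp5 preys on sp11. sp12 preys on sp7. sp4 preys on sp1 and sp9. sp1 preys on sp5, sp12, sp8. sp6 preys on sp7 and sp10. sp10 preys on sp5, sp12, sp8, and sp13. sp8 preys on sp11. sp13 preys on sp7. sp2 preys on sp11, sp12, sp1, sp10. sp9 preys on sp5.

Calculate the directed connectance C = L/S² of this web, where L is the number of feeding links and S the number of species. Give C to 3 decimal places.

The web has S = 13 species and L = 21 feeding links.
C = L / S² = 21 / 169 = 0.1243 ≈ 0.124.

C = 0.124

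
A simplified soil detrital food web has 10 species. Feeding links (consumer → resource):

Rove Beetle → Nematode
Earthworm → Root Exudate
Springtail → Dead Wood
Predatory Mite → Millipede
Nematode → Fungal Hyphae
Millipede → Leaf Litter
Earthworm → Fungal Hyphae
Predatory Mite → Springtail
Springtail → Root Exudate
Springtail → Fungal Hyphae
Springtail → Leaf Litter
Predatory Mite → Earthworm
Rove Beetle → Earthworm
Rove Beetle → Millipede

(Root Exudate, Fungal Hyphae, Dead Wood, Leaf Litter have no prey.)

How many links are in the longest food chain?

2 links

One longest chain: Root Exudate → Earthworm → Rove Beetle.
It has 3 species and 2 links.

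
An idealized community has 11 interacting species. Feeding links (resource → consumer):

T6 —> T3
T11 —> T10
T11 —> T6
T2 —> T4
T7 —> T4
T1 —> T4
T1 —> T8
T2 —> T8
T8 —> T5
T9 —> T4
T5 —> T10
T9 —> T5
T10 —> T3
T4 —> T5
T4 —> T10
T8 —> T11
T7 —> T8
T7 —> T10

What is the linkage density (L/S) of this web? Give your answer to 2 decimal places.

L/S = 1.64

There are L = 18 links among S = 11 species.
L/S = 18/11 = 1.6364 ≈ 1.64.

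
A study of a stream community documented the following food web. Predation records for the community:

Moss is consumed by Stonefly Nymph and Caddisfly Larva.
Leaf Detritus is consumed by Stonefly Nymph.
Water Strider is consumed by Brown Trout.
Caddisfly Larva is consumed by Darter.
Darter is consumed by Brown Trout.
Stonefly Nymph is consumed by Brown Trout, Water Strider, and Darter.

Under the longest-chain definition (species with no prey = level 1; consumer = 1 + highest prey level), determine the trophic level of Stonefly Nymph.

Trophic level 2

Moss has no prey (basal) → level 1.
Stonefly Nymph eats Moss (level 1); other prey at levels: Leaf Detritus 1 → level 2.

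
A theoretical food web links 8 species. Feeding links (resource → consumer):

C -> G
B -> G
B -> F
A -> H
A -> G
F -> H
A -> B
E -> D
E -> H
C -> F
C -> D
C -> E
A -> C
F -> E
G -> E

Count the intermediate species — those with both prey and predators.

Intermediate species (has both prey and predators): C, B, F, G, E.
Count: 5.

5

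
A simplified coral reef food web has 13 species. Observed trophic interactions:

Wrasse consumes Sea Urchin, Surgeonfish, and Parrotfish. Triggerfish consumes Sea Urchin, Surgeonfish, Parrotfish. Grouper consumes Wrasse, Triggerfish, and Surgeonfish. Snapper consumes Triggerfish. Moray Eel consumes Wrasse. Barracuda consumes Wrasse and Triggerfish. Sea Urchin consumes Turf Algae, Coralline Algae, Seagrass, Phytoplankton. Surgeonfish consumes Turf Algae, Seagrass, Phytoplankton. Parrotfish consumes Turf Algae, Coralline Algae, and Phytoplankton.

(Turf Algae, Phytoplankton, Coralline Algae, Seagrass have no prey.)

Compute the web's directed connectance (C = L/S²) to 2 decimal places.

C = 0.14

The web has S = 13 species and L = 23 feeding links.
C = L / S² = 23 / 169 = 0.1361 ≈ 0.14.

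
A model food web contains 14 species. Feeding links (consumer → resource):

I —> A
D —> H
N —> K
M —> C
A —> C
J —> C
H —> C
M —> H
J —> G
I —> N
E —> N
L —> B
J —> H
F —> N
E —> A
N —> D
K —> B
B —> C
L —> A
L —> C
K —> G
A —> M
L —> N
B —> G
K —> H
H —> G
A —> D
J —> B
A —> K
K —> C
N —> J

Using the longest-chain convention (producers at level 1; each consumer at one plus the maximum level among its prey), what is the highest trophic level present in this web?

5

Producers (level 1): G, C.
G → B → K → N → E gives E level 5.
No species has a prey at level 5, so no species reaches level 6.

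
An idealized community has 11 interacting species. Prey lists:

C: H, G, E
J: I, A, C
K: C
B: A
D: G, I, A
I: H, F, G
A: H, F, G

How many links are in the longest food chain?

One longest chain: H → I → D.
It has 3 species and 2 links.

2 links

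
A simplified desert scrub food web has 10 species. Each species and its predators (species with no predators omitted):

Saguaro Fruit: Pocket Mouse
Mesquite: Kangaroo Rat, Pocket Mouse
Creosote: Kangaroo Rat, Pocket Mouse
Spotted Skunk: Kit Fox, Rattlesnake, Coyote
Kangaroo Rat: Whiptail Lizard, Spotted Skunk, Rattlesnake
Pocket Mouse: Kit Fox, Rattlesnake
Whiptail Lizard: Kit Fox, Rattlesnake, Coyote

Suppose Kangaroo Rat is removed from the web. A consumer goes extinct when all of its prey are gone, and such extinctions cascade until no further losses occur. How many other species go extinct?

3

Remove Kangaroo Rat.
Round 1: Whiptail Lizard (all prey gone), Spotted Skunk (all prey gone) → extinct.
Round 2: Coyote (all prey gone) → extinct.
No further losses. Total secondary extinctions: 3.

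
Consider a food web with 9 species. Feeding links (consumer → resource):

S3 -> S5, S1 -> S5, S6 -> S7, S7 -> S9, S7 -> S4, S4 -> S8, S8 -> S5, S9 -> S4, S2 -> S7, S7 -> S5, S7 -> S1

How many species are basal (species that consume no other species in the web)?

1

Basal species (no prey listed): S5.
Count: 1.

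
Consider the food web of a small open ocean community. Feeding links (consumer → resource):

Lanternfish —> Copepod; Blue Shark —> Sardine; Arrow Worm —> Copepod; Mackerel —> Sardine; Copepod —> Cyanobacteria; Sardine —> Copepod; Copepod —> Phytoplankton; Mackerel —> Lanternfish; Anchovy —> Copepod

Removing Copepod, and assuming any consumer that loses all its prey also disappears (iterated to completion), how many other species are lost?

6

Remove Copepod.
Round 1: Sardine (all prey gone), Anchovy (all prey gone), Lanternfish (all prey gone), Arrow Worm (all prey gone) → extinct.
Round 2: Blue Shark (all prey gone), Mackerel (all prey gone) → extinct.
No further losses. Total secondary extinctions: 6.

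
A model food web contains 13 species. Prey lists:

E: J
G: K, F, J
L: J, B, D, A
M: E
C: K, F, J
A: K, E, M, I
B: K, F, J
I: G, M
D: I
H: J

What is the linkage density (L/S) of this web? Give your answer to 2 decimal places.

L/S = 1.77

There are L = 23 links among S = 13 species.
L/S = 23/13 = 1.7692 ≈ 1.77.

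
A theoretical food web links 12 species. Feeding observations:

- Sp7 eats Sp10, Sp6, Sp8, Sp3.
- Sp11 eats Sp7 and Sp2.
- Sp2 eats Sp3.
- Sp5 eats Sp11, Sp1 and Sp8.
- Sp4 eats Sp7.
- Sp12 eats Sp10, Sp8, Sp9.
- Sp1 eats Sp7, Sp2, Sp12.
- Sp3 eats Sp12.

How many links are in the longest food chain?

5 links

One longest chain: Sp10 → Sp12 → Sp3 → Sp7 → Sp1 → Sp5.
It has 6 species and 5 links.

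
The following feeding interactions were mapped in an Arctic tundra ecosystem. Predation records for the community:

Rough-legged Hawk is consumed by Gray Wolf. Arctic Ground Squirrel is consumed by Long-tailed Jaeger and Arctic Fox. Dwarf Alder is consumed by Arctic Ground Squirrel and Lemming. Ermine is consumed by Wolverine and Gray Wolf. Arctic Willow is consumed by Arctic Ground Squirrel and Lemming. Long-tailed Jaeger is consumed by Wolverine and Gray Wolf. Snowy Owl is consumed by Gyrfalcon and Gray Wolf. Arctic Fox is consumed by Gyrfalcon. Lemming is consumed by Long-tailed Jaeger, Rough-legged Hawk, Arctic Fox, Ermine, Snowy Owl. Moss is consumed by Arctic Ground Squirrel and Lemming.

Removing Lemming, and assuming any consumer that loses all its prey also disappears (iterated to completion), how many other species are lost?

Remove Lemming.
Round 1: Ermine (all prey gone), Snowy Owl (all prey gone), Rough-legged Hawk (all prey gone) → extinct.
No further losses. Total secondary extinctions: 3.

3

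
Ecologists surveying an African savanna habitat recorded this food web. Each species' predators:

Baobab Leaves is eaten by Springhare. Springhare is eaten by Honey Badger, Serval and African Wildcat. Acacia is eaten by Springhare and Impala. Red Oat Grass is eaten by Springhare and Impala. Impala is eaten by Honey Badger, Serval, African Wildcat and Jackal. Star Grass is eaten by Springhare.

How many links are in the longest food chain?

2 links

One longest chain: Red Oat Grass → Impala → Honey Badger.
It has 3 species and 2 links.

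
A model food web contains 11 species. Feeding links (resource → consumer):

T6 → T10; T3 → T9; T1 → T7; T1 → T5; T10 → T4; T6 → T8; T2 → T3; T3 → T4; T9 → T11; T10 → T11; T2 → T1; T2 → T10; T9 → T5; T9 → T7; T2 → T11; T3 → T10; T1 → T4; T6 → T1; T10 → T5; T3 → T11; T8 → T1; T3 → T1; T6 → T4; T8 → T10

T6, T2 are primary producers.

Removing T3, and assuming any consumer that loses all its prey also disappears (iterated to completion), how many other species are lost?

1

Remove T3.
Round 1: T9 (all prey gone) → extinct.
No further losses. Total secondary extinctions: 1.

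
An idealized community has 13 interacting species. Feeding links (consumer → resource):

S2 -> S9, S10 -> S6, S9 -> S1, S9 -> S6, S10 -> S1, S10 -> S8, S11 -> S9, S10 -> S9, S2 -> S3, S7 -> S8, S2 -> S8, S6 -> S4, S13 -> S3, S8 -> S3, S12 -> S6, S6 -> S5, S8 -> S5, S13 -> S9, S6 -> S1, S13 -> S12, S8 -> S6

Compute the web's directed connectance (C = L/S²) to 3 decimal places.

C = 0.124

The web has S = 13 species and L = 21 feeding links.
C = L / S² = 21 / 169 = 0.1243 ≈ 0.124.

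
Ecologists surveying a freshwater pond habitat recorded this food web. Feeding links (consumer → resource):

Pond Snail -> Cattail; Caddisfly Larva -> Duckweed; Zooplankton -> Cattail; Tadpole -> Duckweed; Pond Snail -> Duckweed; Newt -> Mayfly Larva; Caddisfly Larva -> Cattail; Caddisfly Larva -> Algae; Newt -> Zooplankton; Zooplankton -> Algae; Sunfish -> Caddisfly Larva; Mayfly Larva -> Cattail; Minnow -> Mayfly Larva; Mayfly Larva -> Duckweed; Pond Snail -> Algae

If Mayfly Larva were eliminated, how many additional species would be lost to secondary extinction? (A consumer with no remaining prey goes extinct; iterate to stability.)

Remove Mayfly Larva.
Round 1: Minnow (all prey gone) → extinct.
No further losses. Total secondary extinctions: 1.

1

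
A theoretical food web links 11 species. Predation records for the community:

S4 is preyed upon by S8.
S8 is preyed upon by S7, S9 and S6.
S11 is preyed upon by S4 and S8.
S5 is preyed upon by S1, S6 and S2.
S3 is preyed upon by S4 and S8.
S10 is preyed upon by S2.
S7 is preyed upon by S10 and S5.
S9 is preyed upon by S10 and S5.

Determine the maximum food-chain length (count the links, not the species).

5 links

One longest chain: S3 → S4 → S8 → S9 → S10 → S2.
It has 6 species and 5 links.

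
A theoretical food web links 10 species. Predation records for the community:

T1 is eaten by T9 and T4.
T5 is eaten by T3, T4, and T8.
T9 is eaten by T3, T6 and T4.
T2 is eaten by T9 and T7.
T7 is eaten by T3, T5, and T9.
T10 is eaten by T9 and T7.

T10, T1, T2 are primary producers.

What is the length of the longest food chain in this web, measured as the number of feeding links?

3 links

One longest chain: T10 → T7 → T5 → T4.
It has 4 species and 3 links.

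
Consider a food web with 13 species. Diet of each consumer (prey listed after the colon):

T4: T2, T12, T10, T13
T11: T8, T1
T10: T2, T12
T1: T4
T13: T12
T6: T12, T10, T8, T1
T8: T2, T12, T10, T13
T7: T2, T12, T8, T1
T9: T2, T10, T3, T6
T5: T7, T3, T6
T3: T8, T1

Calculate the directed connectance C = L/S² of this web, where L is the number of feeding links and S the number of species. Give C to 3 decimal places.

The web has S = 13 species and L = 31 feeding links.
C = L / S² = 31 / 169 = 0.1834 ≈ 0.183.

C = 0.183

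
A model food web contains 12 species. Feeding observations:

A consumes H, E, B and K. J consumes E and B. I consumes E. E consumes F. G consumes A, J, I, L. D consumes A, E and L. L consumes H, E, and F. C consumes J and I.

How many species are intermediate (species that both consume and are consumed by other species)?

5

Intermediate species (has both prey and predators): E, A, J, I, L.
Count: 5.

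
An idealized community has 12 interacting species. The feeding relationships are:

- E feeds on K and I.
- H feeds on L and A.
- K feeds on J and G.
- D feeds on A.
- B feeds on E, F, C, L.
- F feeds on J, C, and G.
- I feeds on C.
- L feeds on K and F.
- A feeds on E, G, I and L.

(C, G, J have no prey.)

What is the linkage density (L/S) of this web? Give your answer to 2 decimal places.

There are L = 21 links among S = 12 species.
L/S = 21/12 = 1.7500 ≈ 1.75.

L/S = 1.75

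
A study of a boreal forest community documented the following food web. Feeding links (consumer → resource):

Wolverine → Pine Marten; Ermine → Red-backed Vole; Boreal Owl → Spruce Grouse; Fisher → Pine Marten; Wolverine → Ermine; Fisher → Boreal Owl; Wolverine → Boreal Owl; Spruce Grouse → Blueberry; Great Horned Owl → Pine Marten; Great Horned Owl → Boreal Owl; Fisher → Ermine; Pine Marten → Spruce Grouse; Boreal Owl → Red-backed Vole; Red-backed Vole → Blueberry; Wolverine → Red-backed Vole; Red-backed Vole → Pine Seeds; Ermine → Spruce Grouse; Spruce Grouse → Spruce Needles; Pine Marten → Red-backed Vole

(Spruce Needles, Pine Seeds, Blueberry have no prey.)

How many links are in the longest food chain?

One longest chain: Pine Seeds → Red-backed Vole → Pine Marten → Fisher.
It has 4 species and 3 links.

3 links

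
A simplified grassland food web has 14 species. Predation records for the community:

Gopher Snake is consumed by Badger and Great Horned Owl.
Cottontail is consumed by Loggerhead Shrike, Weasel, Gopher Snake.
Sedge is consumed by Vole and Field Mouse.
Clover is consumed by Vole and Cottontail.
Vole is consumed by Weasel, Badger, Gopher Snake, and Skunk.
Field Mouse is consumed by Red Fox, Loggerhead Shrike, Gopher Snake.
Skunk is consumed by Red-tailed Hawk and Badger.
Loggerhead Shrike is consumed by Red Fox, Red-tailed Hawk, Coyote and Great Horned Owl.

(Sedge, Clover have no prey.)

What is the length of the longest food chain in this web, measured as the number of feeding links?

One longest chain: Clover → Cottontail → Loggerhead Shrike → Great Horned Owl.
It has 4 species and 3 links.

3 links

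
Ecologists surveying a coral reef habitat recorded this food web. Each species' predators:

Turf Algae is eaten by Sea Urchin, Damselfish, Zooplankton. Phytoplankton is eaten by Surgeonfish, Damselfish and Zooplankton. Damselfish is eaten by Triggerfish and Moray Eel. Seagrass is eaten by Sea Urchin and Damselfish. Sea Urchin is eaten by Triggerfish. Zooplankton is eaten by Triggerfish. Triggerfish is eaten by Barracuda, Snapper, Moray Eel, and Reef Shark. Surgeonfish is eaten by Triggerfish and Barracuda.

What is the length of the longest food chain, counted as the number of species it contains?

4 species

One longest chain: Seagrass → Damselfish → Triggerfish → Moray Eel.
It has 4 species and 3 links.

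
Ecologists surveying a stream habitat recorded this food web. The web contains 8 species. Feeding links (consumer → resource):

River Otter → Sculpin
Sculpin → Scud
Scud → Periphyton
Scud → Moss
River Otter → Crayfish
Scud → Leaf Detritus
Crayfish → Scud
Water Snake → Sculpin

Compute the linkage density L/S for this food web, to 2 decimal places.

There are L = 8 links among S = 8 species.
L/S = 8/8 = 1.0000 ≈ 1.00.

L/S = 1.00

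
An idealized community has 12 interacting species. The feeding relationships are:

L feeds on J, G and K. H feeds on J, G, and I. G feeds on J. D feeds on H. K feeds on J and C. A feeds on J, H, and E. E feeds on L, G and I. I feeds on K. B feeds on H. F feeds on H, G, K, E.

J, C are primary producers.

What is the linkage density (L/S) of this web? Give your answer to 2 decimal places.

There are L = 22 links among S = 12 species.
L/S = 22/12 = 1.8333 ≈ 1.83.

L/S = 1.83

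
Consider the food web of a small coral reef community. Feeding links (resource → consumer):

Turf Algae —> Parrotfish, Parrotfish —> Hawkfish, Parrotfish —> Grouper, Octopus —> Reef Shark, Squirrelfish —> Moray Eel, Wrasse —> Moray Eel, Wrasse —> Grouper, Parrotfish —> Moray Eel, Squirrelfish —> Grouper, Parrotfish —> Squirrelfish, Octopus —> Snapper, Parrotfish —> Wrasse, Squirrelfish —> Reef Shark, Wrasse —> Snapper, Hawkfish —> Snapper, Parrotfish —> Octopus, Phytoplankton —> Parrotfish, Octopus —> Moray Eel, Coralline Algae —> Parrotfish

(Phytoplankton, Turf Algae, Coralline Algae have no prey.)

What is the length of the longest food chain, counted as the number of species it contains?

4 species

One longest chain: Phytoplankton → Parrotfish → Octopus → Reef Shark.
It has 4 species and 3 links.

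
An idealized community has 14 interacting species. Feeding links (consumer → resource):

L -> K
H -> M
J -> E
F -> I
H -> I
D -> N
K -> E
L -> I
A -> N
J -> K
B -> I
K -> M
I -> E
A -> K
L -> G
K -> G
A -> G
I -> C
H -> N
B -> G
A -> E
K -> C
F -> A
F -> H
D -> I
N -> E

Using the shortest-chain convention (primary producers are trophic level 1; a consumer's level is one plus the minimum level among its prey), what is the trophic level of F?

M is a producer → level 1.
H eats M → level 2.
F eats H → level 3.
No prey of F is below level 2, so 3 is the minimum.

Trophic level 3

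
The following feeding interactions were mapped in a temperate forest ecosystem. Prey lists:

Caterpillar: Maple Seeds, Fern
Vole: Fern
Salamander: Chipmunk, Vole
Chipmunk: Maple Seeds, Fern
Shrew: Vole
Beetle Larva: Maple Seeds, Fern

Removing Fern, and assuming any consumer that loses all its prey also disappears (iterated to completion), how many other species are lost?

2

Remove Fern.
Round 1: Vole (all prey gone) → extinct.
Round 2: Shrew (all prey gone) → extinct.
No further losses. Total secondary extinctions: 2.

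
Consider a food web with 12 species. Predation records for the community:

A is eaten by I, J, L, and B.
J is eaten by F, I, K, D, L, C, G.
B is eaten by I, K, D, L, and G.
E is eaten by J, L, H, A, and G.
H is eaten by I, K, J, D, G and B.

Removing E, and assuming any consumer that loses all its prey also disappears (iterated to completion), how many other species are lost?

Remove E.
Round 1: A (all prey gone), H (all prey gone) → extinct.
Round 2: J (all prey gone), B (all prey gone) → extinct.
Round 3: L (all prey gone), D (all prey gone), F (all prey gone), I (all prey gone), C (all prey gone), K (all prey gone), G (all prey gone) → extinct.
No further losses. Total secondary extinctions: 11.

11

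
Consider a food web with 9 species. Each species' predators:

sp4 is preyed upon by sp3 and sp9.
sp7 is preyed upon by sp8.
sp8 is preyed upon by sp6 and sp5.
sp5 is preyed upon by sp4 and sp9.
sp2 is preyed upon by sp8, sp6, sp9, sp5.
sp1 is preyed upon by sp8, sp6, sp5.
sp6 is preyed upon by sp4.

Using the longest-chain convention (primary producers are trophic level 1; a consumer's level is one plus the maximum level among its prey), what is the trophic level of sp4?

Trophic level 4

sp7 is a producer → level 1.
sp8 eats sp7 (level 1); other prey at levels: sp2 1, sp1 1 → level 2.
sp5 eats sp8 (level 2); other prey at levels: sp2 1, sp1 1 → level 3.
sp4 eats sp5 (level 3); other prey at levels: sp6 3 → level 4.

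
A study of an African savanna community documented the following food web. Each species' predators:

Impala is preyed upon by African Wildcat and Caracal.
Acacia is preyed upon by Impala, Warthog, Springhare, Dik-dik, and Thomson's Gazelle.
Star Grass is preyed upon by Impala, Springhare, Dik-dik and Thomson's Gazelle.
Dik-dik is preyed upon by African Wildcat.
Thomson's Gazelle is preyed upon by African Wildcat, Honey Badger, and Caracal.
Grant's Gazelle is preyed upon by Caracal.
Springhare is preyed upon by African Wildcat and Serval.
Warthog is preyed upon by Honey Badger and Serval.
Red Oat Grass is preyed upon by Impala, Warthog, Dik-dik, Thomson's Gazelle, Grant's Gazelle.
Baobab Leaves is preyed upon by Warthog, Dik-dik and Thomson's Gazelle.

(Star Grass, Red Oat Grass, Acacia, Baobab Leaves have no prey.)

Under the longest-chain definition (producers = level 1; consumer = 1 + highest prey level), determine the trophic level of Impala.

Star Grass is a producer → level 1.
Impala eats Star Grass (level 1); other prey at levels: Red Oat Grass 1, Acacia 1 → level 2.

Trophic level 2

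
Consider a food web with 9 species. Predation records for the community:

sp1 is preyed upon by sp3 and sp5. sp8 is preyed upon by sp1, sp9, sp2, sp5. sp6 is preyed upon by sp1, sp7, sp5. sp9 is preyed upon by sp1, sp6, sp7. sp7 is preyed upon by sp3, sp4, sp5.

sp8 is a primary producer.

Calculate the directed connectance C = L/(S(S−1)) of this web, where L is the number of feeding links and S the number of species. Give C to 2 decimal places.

C = 0.21

The web has S = 9 species and L = 15 feeding links.
C = L / (S(S−1)) = 15 / 72 = 0.2083 ≈ 0.21.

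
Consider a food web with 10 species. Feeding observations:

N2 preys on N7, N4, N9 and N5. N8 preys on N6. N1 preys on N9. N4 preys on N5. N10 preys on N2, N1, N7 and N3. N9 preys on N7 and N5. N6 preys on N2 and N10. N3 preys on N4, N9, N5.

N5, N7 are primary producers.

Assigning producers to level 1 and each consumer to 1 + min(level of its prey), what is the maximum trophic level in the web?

Producers (level 1): N5, N7.
Following each consumer down to its lowest-level prey: N5 → N2 → N6 → N8 (levels 1 through 4).
All prey of N8 (N6 3) are at level 3 or above, so N8 is at level 1 + 3 = 4.
Every consumer has at least one prey at level 3 or below, so none exceeds level 4.

4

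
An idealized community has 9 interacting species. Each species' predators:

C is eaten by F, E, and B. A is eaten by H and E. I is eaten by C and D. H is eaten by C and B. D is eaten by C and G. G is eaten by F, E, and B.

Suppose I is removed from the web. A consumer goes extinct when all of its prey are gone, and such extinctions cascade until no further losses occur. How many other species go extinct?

Remove I.
Round 1: D (all prey gone) → extinct.
Round 2: G (all prey gone) → extinct.
No further losses. Total secondary extinctions: 2.

2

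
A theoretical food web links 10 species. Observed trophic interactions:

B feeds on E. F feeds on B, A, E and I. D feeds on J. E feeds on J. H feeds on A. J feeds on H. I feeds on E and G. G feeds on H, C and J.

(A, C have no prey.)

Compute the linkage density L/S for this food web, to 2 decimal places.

L/S = 1.40

There are L = 14 links among S = 10 species.
L/S = 14/10 = 1.4000 ≈ 1.40.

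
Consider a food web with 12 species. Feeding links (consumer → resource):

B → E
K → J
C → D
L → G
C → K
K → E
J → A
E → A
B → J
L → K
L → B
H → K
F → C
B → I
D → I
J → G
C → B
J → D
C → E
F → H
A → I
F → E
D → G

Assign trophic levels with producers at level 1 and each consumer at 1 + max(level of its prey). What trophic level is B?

I is a producer → level 1.
A eats I → level 2.
J eats A (level 2); other prey at levels: G 1, D 2 → level 3.
B eats J (level 3); other prey at levels: I 1, E 3 → level 4.

Trophic level 4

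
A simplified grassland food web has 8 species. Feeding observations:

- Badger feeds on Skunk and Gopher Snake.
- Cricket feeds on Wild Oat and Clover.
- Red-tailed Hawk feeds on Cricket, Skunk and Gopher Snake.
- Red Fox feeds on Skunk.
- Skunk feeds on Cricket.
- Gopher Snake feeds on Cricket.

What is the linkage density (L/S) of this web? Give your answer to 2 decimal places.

There are L = 10 links among S = 8 species.
L/S = 10/8 = 1.2500 ≈ 1.25.

L/S = 1.25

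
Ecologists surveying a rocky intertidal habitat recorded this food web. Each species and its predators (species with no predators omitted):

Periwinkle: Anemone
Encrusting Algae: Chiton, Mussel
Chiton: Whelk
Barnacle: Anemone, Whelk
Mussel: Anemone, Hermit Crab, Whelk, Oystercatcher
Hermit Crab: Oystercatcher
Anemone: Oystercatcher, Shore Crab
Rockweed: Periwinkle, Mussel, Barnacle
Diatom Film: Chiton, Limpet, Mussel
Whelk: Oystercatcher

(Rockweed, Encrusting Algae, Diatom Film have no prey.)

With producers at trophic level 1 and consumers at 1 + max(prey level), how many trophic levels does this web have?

4

Producers (level 1): Rockweed, Encrusting Algae, Diatom Film.
Rockweed → Periwinkle → Anemone → Oystercatcher gives Oystercatcher level 4.
No species has a prey at level 4, so no species reaches level 5.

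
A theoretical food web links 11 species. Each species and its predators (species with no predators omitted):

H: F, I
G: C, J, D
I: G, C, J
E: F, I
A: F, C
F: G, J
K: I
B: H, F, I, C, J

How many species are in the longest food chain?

One longest chain: B → H → F → G → C.
It has 5 species and 4 links.

5 species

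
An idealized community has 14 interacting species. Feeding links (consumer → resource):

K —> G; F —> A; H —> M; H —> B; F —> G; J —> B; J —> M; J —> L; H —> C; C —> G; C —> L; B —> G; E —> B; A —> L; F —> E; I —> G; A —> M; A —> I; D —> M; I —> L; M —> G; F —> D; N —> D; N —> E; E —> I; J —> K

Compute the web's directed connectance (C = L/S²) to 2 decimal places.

C = 0.13

The web has S = 14 species and L = 26 feeding links.
C = L / S² = 26 / 196 = 0.1327 ≈ 0.13.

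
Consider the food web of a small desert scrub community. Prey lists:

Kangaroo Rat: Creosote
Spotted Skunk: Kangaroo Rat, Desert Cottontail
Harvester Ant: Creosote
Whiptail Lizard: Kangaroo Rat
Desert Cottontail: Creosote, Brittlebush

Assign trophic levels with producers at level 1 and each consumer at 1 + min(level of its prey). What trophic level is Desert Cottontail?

Trophic level 2

Creosote is a producer → level 1.
Desert Cottontail eats Creosote → level 2.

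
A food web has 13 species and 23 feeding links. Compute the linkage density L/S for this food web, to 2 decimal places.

There are L = 23 links among S = 13 species.
L/S = 23/13 = 1.7692 ≈ 1.77.

L/S = 1.77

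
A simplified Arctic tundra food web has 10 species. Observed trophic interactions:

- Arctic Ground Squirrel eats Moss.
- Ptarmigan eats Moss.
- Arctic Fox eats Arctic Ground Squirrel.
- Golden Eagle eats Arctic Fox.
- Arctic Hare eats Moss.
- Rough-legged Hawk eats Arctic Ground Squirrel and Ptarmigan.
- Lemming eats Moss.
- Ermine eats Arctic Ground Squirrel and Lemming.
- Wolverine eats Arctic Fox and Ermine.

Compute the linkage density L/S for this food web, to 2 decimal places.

L/S = 1.20

There are L = 12 links among S = 10 species.
L/S = 12/10 = 1.2000 ≈ 1.20.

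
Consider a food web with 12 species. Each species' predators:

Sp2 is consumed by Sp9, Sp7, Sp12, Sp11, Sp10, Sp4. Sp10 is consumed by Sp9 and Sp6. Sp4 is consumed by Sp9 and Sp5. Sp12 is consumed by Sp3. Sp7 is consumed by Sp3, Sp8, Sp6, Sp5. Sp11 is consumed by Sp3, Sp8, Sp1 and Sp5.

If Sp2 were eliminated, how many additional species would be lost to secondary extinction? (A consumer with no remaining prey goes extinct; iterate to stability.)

Remove Sp2.
Round 1: Sp10 (all prey gone), Sp7 (all prey gone), Sp4 (all prey gone), Sp11 (all prey gone), Sp12 (all prey gone) → extinct.
Round 2: Sp6 (all prey gone), Sp8 (all prey gone), Sp1 (all prey gone), Sp3 (all prey gone), Sp5 (all prey gone), Sp9 (all prey gone) → extinct.
No further losses. Total secondary extinctions: 11.

11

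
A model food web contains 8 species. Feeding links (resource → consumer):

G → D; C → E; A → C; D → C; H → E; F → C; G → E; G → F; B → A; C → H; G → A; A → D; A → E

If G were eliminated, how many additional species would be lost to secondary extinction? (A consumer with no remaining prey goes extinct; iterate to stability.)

Remove G.
Round 1: F (all prey gone) → extinct.
No further losses. Total secondary extinctions: 1.

1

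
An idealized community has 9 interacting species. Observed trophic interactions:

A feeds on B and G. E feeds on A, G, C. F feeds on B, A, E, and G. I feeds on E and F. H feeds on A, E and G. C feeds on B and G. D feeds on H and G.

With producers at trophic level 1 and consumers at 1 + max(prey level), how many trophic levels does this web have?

Producers (level 1): B, G.
B → A → E → F → I gives I level 5.
No species has a prey at level 5, so no species reaches level 6.

5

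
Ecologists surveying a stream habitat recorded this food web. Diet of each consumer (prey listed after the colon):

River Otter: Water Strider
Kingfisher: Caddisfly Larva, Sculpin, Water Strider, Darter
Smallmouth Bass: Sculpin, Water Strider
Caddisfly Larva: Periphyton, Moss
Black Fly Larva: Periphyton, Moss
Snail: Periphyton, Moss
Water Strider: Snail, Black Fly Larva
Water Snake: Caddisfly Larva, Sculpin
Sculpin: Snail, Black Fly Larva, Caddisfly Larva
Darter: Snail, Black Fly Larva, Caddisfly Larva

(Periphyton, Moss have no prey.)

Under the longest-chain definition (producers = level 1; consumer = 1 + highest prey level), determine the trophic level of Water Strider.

Trophic level 3

Periphyton is a producer → level 1.
Snail eats Periphyton (level 1); other prey at levels: Moss 1 → level 2.
Water Strider eats Snail (level 2); other prey at levels: Black Fly Larva 2 → level 3.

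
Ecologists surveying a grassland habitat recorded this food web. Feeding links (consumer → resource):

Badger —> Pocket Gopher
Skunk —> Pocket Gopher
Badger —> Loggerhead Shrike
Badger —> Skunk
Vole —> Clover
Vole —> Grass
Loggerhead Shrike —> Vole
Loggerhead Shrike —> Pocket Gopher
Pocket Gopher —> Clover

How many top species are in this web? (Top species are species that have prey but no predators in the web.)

1

Top species (has prey, but nothing eats it): Badger.
Count: 1.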